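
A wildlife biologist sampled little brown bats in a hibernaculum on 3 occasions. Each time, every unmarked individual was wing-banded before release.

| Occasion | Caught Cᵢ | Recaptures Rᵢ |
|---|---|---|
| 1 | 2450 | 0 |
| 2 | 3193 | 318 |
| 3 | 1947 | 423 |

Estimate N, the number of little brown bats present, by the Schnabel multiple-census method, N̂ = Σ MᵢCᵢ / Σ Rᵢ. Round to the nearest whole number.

Marked at large before each occasion: Mᵢ = Σⱼ<ᵢ (Cⱼ − Rⱼ) → M1=0, M2=2450, M3=5325
Σ MᵢCᵢ = 0·2450 + 2450·3193 + 5325·1947 = 0 + 7822850 + 10367775 = 18190625
Σ Rᵢ = 0 + 318 + 423 = 741
N̂ = 18190625 / 741 ≈ 24548.8 → 24549

N ≈ 24,549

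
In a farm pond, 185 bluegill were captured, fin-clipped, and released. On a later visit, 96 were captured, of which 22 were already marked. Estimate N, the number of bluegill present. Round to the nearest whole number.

N ≈ 807

Lincoln-Petersen assumes M/N = R/C, so N = M·C / R.
N = (185 × 96) / 22 = 17760 / 22 ≈ 807.3 → 807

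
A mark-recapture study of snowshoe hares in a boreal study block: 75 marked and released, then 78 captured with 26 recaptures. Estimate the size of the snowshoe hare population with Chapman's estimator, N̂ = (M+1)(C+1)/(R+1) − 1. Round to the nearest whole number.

N̂ = (75+1)(78+1)/(26+1) − 1 = 76·79/27 − 1
= 6004/27 − 1 ≈ 222.4 − 1 ≈ 221.4 → 221

N ≈ 221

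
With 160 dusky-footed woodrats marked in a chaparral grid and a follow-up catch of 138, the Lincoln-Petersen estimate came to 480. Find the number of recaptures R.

From N = M·C/R: R = M·C / N = 160·138 / 480 = 22080 / 480 = 46.

R = 46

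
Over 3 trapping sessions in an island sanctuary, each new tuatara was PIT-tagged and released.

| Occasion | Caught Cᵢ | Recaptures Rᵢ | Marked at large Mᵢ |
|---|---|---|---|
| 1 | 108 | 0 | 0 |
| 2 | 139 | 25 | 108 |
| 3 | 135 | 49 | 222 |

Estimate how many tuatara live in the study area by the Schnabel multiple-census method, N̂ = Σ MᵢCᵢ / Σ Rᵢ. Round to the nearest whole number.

Σ MᵢCᵢ = 0·108 + 108·139 + 222·135 = 0 + 15012 + 29970 = 44982
Σ Rᵢ = 0 + 25 + 49 = 74
N̂ = 44982 / 74 ≈ 607.9 → 608

N ≈ 608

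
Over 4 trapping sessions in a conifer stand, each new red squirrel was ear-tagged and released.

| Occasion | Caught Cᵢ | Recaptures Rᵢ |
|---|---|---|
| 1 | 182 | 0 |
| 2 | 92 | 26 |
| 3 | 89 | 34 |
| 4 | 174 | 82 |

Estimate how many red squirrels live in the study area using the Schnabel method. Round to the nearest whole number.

Marked at large before each occasion: Mᵢ = Σⱼ<ᵢ (Cⱼ − Rⱼ) → M1=0, M2=182, M3=248, M4=303
Σ MᵢCᵢ = 0·182 + 182·92 + 248·89 + 303·174 = 0 + 16744 + 22072 + 52722 = 91538
Σ Rᵢ = 0 + 26 + 34 + 82 = 142
N̂ = 91538 / 142 ≈ 644.6 → 645

N ≈ 645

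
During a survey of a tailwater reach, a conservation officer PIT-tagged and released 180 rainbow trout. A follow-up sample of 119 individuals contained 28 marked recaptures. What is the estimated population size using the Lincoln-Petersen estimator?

N = 765

N = (180 × 119) / 28 = 21420 / 28 = 765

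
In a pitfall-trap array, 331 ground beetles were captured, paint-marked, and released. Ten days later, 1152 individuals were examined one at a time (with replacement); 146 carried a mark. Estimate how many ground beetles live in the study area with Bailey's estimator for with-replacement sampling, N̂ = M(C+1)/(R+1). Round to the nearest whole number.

N ≈ 2596

N̂ = 331·(1152+1)/(146+1) = 331·1153/147 = 381643/147 ≈ 2596.2 → 2596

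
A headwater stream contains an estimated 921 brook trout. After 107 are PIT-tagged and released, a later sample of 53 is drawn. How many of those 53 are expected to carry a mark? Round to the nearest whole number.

expected recaptures ≈ 6

The marked fraction of the population is 107/921, so in a sample of 53 expect C·(M/N) marked.
E[R] = 107 × 53 / 921 = 5671 / 921 ≈ 6.2 → 6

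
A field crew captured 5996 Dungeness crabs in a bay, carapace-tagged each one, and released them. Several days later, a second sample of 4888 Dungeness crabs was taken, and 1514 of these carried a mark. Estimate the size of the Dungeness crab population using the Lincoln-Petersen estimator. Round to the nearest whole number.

The marked fraction in the recapture sample should equal the marked fraction in the population: 1514/4888 = 5996/N.
N = (5996 × 4888) / 1514 = 29308448 / 1514 ≈ 19358.3 → 19358

N ≈ 19,358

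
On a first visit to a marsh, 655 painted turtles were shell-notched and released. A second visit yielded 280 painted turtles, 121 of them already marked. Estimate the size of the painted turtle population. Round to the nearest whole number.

N ≈ 1516

Lincoln-Petersen assumes M/N = R/C, so N = M·C / R.
N = (655 × 280) / 121 = 183400 / 121 ≈ 1515.7 → 1516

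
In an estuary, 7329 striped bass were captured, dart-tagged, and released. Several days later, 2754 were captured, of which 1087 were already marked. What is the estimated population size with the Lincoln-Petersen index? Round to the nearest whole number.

N = (7329 × 2754) / 1087 = 20184066 / 1087 ≈ 18568.6 → 18569

N ≈ 18,569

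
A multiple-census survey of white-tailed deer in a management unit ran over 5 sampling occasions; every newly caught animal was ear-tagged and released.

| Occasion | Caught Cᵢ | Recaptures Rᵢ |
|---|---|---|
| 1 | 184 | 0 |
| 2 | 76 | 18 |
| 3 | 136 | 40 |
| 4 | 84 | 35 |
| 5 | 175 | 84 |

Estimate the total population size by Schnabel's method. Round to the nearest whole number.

Marked at large before each occasion: Mᵢ = Σⱼ<ᵢ (Cⱼ − Rⱼ) → M1=0, M2=184, M3=242, M4=338, M5=387
Σ MᵢCᵢ = 0·184 + 184·76 + 242·136 + 338·84 + 387·175 = 0 + 13984 + 32912 + 28392 + 67725 = 143013
Σ Rᵢ = 0 + 18 + 40 + 35 + 84 = 177
N̂ = 143013 / 177 ≈ 808.0 → 808

N ≈ 808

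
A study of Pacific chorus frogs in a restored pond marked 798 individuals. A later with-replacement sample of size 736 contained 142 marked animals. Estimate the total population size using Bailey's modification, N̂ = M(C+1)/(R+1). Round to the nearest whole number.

N ≈ 4113

N̂ = 798·(736+1)/(142+1) = 798·737/143 = 588126/143 ≈ 4112.8 → 4113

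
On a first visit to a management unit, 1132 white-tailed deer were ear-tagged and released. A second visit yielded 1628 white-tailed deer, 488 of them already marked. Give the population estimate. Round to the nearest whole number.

N ≈ 3776

If marked individuals mix randomly, R/C ≈ M/N, giving N ≈ M·C/R.
N = (1132 × 1628) / 488 = 1842896 / 488 ≈ 3776.4 → 3776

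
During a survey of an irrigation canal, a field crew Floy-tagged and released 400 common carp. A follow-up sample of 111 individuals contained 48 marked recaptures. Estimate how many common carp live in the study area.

N = 925

N = (400 × 111) / 48 = 44400 / 48 = 925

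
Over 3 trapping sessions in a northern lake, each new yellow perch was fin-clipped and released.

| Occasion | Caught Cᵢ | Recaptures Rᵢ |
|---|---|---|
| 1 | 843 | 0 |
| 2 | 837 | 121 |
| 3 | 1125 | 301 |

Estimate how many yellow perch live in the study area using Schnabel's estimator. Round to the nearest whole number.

N ≈ 5828

Marked at large before each occasion: Mᵢ = Σⱼ<ᵢ (Cⱼ − Rⱼ) → M1=0, M2=843, M3=1559
Σ MᵢCᵢ = 0·843 + 843·837 + 1559·1125 = 0 + 705591 + 1753875 = 2459466
Σ Rᵢ = 0 + 121 + 301 = 422
N̂ = 2459466 / 422 ≈ 5828.1 → 5828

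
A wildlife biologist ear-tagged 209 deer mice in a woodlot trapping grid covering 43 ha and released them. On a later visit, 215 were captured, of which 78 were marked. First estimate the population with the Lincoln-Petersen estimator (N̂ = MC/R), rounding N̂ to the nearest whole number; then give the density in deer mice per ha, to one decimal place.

N̂ = 209·215/78 = 44935/78 ≈ 576.1 → 576
Density = N̂ / area = 576 / 43 ≈ 13.40 → 13.4 per ha

density ≈ 13.4 deer mice per ha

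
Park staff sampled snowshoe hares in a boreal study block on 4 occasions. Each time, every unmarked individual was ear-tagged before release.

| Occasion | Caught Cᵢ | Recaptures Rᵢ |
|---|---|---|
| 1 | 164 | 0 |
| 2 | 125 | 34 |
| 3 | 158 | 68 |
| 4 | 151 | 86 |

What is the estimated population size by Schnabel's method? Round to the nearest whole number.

Marked at large before each occasion: Mᵢ = Σⱼ<ᵢ (Cⱼ − Rⱼ) → M1=0, M2=164, M3=255, M4=345
Σ MᵢCᵢ = 0·164 + 164·125 + 255·158 + 345·151 = 0 + 20500 + 40290 + 52095 = 112885
Σ Rᵢ = 0 + 34 + 68 + 86 = 188
N̂ = 112885 / 188 ≈ 600.45 → 600

N ≈ 600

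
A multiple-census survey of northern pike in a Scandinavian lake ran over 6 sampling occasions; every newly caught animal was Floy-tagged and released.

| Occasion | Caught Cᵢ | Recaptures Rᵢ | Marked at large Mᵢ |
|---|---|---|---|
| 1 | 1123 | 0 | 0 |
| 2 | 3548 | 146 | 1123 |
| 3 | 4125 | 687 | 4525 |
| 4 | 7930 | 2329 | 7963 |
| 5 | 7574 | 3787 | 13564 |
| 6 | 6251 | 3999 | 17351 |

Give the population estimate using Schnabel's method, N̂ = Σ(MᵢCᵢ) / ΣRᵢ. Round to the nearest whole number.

Σ MᵢCᵢ = 0·1123 + 1123·3548 + 4525·4125 + 7963·7930 + 13564·7574 + 17351·6251 = 0 + 3984404 + 18665625 + 63146590 + 102733736 + 108461101 = 296991456
Σ Rᵢ = 0 + 146 + 687 + 2329 + 3787 + 3999 = 10948
N̂ = 296991456 / 10948 ≈ 27127.46 → 27127

N ≈ 27,127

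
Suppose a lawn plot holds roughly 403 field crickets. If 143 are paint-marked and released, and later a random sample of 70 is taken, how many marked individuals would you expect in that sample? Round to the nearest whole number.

expected recaptures ≈ 25

Expected recaptures E[R] = M·C / N.
E[R] = 143 × 70 / 403 = 10010 / 403 ≈ 24.8 → 25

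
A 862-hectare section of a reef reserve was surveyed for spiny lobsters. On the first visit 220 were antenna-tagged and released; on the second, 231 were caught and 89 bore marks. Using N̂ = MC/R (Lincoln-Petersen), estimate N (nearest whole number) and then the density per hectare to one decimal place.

density ≈ 0.7 spiny lobsters per hectare

N̂ = 220·231/89 = 50820/89 ≈ 571.0 → 571
Density = N̂ / area = 571 / 862 ≈ 0.66 → 0.7 per hectare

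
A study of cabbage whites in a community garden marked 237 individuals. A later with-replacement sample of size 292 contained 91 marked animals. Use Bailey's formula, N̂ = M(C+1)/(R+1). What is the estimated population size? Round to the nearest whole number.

N ≈ 755

N̂ = 237·(292+1)/(91+1) = 237·293/92 = 69441/92 ≈ 754.8 → 755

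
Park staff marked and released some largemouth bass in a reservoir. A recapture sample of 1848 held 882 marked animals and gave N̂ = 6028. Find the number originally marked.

M = 2877

From N = M·C/R: M = N·R / C = 6028·882 / 1848 = 5316696 / 1848 = 2877.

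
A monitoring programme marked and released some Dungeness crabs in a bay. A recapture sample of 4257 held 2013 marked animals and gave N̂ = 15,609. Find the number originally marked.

From N = M·C/R: M = N·R / C = 15609·2013 / 4257 = 31420917 / 4257 = 7381.

M = 7381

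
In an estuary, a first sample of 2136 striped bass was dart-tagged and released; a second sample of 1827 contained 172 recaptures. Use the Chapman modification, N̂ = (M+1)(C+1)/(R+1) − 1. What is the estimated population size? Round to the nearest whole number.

N̂ = (2136+1)(1827+1)/(172+1) − 1 = 2137·1828/173 − 1
= 3906436/173 − 1 ≈ 22580.6 − 1 ≈ 22579.6 → 22580

N ≈ 22,580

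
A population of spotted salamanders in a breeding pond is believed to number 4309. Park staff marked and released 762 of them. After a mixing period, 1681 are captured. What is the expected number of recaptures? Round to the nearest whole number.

expected recaptures ≈ 297

The marked fraction of the population is 762/4309, so in a sample of 1681 expect C·(M/N) marked.
E[R] = 762 × 1681 / 4309 = 1280922 / 4309 ≈ 297.3 → 297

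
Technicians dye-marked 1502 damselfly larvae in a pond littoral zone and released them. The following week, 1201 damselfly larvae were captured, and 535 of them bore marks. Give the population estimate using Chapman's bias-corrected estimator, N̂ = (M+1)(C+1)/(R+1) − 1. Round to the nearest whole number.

N̂ = (1502+1)(1201+1)/(535+1) − 1 = 1503·1202/536 − 1
= 1806606/536 − 1 ≈ 3370.5 − 1 ≈ 3369.5 → 3370

N ≈ 3370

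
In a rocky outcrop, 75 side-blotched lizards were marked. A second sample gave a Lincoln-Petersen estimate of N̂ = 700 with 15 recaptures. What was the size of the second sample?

C = 140

From N = M·C/R: C = N·R / M = 700·15 / 75 = 10500 / 75 = 140.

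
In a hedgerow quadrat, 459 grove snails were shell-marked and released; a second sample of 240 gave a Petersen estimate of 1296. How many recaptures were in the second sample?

R = 85

From N = M·C/R: R = M·C / N = 459·240 / 1296 = 110160 / 1296 = 85.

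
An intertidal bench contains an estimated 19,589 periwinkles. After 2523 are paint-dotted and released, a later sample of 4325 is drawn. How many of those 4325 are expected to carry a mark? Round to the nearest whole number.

expected recaptures ≈ 557

The marked fraction of the population is 2523/19589, so in a sample of 4325 expect C·(M/N) marked.
E[R] = 2523 × 4325 / 19589 = 10911975 / 19589 ≈ 557.0 → 557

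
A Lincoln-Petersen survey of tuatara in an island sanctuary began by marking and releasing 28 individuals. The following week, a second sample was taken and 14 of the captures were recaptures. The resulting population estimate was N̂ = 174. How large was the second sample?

From N = M·C/R: C = N·R / M = 174·14 / 28 = 2436 / 28 = 87.

C = 87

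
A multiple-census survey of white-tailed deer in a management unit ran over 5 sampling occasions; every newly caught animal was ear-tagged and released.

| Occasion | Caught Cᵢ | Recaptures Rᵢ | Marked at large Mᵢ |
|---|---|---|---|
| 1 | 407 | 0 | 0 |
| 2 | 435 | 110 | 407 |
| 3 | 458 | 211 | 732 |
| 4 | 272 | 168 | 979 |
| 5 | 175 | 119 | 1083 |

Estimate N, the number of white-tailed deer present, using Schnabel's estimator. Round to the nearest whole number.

Σ MᵢCᵢ = 0·407 + 407·435 + 732·458 + 979·272 + 1083·175 = 0 + 177045 + 335256 + 266288 + 189525 = 968114
Σ Rᵢ = 0 + 110 + 211 + 168 + 119 = 608
N̂ = 968114 / 608 ≈ 1592.3 → 1592

N ≈ 1592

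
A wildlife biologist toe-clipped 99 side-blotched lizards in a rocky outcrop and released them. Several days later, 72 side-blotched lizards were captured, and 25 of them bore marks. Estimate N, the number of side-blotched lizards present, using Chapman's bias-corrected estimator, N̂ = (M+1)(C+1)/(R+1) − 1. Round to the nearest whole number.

N̂ = (99+1)(72+1)/(25+1) − 1 = 100·73/26 − 1
= 7300/26 − 1 ≈ 280.8 − 1 ≈ 279.8 → 280

N ≈ 280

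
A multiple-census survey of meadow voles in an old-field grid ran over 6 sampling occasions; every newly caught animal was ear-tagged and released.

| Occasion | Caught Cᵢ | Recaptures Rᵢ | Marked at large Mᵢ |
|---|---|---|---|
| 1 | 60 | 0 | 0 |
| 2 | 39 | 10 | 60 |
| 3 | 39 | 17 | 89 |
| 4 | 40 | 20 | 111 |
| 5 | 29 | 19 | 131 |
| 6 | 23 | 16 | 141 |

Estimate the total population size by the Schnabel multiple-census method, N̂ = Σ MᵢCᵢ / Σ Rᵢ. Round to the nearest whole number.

N ≈ 211

Σ MᵢCᵢ = 0·60 + 60·39 + 89·39 + 111·40 + 131·29 + 141·23 = 0 + 2340 + 3471 + 4440 + 3799 + 3243 = 17293
Σ Rᵢ = 0 + 10 + 17 + 20 + 19 + 16 = 82
N̂ = 17293 / 82 ≈ 210.9 → 211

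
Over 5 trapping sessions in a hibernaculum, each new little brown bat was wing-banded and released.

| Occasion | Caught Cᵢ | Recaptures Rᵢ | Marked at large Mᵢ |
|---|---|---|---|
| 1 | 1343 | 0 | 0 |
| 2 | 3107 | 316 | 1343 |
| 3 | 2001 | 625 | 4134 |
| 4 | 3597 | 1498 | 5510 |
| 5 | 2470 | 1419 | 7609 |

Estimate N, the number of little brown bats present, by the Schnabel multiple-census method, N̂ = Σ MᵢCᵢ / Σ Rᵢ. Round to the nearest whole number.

Σ MᵢCᵢ = 0·1343 + 1343·3107 + 4134·2001 + 5510·3597 + 7609·2470 = 0 + 4172701 + 8272134 + 19819470 + 18794230 = 51058535
Σ Rᵢ = 0 + 316 + 625 + 1498 + 1419 = 3858
N̂ = 51058535 / 3858 ≈ 13234.46 → 13234

N ≈ 13,234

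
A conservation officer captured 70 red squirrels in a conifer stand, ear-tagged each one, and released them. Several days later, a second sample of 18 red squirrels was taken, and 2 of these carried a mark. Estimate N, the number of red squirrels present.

N = (70 × 18) / 2 = 1260 / 2 = 630

N = 630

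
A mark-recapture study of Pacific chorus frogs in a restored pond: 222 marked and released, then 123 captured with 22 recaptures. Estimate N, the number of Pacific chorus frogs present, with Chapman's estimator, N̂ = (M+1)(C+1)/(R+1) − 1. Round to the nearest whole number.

N ≈ 1201

N̂ = (222+1)(123+1)/(22+1) − 1 = 223·124/23 − 1
= 27652/23 − 1 ≈ 1202.3 − 1 ≈ 1201.3 → 1201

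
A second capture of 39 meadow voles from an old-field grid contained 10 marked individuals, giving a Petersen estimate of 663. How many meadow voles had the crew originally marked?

M = 170

From N = M·C/R: M = N·R / C = 663·10 / 39 = 6630 / 39 = 170.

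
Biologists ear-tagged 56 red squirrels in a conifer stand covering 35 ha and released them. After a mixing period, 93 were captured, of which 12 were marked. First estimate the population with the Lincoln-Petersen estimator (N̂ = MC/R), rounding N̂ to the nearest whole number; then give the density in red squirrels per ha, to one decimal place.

density ≈ 12.4 red squirrels per ha

N̂ = 56·93/12 = 5208/12 = 434
Density = N̂ / area = 434 / 35 ≈ 12.40 → 12.4 per ha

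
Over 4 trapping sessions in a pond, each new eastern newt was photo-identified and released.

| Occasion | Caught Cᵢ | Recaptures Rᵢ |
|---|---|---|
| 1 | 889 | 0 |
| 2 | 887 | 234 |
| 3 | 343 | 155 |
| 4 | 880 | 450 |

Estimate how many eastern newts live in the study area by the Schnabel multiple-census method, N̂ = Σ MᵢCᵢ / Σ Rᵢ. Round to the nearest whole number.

N ≈ 3385

Marked at large before each occasion: Mᵢ = Σⱼ<ᵢ (Cⱼ − Rⱼ) → M1=0, M2=889, M3=1542, M4=1730
Σ MᵢCᵢ = 0·889 + 889·887 + 1542·343 + 1730·880 = 0 + 788543 + 528906 + 1522400 = 2839849
Σ Rᵢ = 0 + 234 + 155 + 450 = 839
N̂ = 2839849 / 839 ≈ 3384.8 → 3385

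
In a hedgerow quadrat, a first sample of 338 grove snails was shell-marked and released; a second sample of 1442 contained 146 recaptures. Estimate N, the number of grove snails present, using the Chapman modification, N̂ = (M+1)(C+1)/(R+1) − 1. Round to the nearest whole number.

N ≈ 3327

N̂ = (338+1)(1442+1)/(146+1) − 1 = 339·1443/147 − 1
= 489177/147 − 1 ≈ 3327.7 − 1 ≈ 3326.7 → 3327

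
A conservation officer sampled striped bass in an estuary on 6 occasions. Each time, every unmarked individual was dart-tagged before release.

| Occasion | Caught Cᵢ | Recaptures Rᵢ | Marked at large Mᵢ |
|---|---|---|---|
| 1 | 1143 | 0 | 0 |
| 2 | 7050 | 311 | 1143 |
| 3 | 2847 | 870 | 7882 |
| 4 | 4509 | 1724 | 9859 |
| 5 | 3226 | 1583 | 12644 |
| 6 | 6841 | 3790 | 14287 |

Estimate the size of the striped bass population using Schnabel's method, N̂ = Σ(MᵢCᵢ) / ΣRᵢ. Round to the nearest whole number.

Σ MᵢCᵢ = 0·1143 + 1143·7050 + 7882·2847 + 9859·4509 + 12644·3226 + 14287·6841 = 0 + 8058150 + 22440054 + 44454231 + 40789544 + 97737367 = 213479346
Σ Rᵢ = 0 + 311 + 870 + 1724 + 1583 + 3790 = 8278
N̂ = 213479346 / 8278 ≈ 25788.8 → 25789

N ≈ 25,789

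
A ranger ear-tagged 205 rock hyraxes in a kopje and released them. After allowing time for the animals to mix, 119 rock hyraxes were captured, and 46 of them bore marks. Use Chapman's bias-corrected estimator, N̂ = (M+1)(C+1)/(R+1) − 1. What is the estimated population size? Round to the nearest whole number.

N̂ = (205+1)(119+1)/(46+1) − 1 = 206·120/47 − 1
= 24720/47 − 1 ≈ 526.0 − 1 ≈ 525.0 → 525

N ≈ 525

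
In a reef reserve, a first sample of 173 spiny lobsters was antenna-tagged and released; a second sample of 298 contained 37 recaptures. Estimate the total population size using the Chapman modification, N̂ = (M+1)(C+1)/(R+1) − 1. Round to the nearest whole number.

N̂ = (173+1)(298+1)/(37+1) − 1 = 174·299/38 − 1
= 52026/38 − 1 ≈ 1369.1 − 1 ≈ 1368.1 → 1368

N ≈ 1368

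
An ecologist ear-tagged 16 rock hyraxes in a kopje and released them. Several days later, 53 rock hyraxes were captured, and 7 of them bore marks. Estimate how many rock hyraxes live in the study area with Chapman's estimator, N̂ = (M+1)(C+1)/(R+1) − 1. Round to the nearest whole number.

N ≈ 114

N̂ = (16+1)(53+1)/(7+1) − 1 = 17·54/8 − 1
= 918/8 − 1 ≈ 114.8 − 1 ≈ 113.8 → 114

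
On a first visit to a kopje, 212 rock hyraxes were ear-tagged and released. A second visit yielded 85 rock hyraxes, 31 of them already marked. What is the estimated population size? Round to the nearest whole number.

N = (212 × 85) / 31 = 18020 / 31 ≈ 581.3 → 581

N ≈ 581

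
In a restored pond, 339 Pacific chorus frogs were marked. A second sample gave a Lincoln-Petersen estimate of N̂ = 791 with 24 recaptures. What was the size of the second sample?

C = 56

From N = M·C/R: C = N·R / M = 791·24 / 339 = 18984 / 339 = 56.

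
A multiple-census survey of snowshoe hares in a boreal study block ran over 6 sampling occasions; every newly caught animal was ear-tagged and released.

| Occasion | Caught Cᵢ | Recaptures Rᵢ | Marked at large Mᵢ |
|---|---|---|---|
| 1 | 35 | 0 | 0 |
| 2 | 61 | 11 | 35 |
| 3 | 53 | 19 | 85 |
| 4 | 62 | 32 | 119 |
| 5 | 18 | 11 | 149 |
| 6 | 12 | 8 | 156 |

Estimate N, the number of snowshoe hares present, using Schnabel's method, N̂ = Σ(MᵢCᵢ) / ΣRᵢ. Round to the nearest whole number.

Σ MᵢCᵢ = 0·35 + 35·61 + 85·53 + 119·62 + 149·18 + 156·12 = 0 + 2135 + 4505 + 7378 + 2682 + 1872 = 18572
Σ Rᵢ = 0 + 11 + 19 + 32 + 11 + 8 = 81
N̂ = 18572 / 81 ≈ 229.3 → 229

N ≈ 229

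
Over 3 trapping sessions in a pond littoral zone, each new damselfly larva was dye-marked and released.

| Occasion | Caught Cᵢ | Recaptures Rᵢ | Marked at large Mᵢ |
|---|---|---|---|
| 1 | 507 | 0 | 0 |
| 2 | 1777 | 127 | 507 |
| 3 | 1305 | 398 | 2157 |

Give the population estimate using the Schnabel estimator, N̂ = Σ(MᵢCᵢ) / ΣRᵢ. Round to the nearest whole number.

N ≈ 7078

Σ MᵢCᵢ = 0·507 + 507·1777 + 2157·1305 = 0 + 900939 + 2814885 = 3715824
Σ Rᵢ = 0 + 127 + 398 = 525
N̂ = 3715824 / 525 ≈ 7077.8 → 7078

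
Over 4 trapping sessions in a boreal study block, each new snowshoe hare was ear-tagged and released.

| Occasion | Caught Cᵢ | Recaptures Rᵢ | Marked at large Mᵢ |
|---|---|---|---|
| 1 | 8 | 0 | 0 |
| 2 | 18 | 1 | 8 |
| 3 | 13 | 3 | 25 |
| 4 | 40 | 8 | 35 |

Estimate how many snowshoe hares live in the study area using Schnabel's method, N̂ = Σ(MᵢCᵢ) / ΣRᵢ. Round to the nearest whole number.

Σ MᵢCᵢ = 0·8 + 8·18 + 25·13 + 35·40 = 0 + 144 + 325 + 1400 = 1869
Σ Rᵢ = 0 + 1 + 3 + 8 = 12
N̂ = 1869 / 12 ≈ 155.8 → 156

N ≈ 156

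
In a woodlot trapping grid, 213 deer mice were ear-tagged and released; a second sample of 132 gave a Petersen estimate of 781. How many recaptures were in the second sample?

R = 36

From N = M·C/R: R = M·C / N = 213·132 / 781 = 28116 / 781 = 36.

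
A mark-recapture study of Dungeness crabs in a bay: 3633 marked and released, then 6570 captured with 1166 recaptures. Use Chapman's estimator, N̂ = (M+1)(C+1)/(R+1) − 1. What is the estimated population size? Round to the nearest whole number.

N ≈ 20,461

N̂ = (3633+1)(6570+1)/(1166+1) − 1 = 3634·6571/1167 − 1
= 23879014/1167 − 1 ≈ 20461.9 − 1 ≈ 20460.9 → 20461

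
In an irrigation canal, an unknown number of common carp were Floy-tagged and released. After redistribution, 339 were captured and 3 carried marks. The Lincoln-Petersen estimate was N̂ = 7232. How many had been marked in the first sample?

M = 64

From N = M·C/R: M = N·R / C = 7232·3 / 339 = 21696 / 339 = 64.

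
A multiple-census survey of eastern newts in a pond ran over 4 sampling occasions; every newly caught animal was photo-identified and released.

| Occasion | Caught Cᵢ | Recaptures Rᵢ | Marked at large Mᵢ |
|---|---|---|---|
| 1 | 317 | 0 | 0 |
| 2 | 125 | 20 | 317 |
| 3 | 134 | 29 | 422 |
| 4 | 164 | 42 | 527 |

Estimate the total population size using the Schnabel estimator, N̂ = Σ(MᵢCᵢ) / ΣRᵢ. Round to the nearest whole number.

Σ MᵢCᵢ = 0·317 + 317·125 + 422·134 + 527·164 = 0 + 39625 + 56548 + 86428 = 182601
Σ Rᵢ = 0 + 20 + 29 + 42 = 91
N̂ = 182601 / 91 ≈ 2006.6 → 2007

N ≈ 2007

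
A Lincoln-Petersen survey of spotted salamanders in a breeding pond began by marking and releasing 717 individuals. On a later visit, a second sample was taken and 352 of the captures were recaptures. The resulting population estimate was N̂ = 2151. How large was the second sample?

From N = M·C/R: C = N·R / M = 2151·352 / 717 = 757152 / 717 = 1056.

C = 1056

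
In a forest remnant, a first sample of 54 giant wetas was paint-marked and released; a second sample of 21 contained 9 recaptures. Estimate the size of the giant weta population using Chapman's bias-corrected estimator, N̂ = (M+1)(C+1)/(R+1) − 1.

N̂ = (54+1)(21+1)/(9+1) − 1 = 55·22/10 − 1
= 1210/10 − 1 = 121 − 1 = 120

N = 120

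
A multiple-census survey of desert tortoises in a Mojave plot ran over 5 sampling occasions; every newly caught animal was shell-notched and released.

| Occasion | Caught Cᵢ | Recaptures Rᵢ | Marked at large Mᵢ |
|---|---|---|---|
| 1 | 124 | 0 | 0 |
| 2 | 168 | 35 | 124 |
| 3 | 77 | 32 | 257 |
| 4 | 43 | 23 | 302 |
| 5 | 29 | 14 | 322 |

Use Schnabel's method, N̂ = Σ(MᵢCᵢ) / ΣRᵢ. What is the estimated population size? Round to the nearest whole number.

Σ MᵢCᵢ = 0·124 + 124·168 + 257·77 + 302·43 + 322·29 = 0 + 20832 + 19789 + 12986 + 9338 = 62945
Σ Rᵢ = 0 + 35 + 32 + 23 + 14 = 104
N̂ = 62945 / 104 ≈ 605.2 → 605

N ≈ 605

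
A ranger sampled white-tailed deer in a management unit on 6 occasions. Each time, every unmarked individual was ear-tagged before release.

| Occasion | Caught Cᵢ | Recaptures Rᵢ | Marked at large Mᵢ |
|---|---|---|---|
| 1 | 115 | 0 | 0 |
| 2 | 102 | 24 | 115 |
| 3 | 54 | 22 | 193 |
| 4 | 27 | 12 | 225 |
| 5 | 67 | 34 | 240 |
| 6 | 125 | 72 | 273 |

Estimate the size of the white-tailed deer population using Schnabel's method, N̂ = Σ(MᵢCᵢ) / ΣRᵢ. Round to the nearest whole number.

N ≈ 478

Σ MᵢCᵢ = 0·115 + 115·102 + 193·54 + 225·27 + 240·67 + 273·125 = 0 + 11730 + 10422 + 6075 + 16080 + 34125 = 78432
Σ Rᵢ = 0 + 24 + 22 + 12 + 34 + 72 = 164
N̂ = 78432 / 164 ≈ 478.2 → 478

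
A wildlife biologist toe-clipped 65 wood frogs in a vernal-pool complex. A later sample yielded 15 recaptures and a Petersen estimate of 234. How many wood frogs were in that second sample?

C = 54

From N = M·C/R: C = N·R / M = 234·15 / 65 = 3510 / 65 = 54.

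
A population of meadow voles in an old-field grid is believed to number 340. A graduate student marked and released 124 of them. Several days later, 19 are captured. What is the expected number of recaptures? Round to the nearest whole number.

expected recaptures ≈ 7

The marked fraction of the population is 124/340, so in a sample of 19 expect C·(M/N) marked.
E[R] = 124 × 19 / 340 = 2356 / 340 ≈ 6.9 → 7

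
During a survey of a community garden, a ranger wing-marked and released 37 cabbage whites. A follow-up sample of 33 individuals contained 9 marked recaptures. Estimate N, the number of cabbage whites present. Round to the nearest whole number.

The marked fraction in the recapture sample should equal the marked fraction in the population: 9/33 = 37/N.
N = (37 × 33) / 9 = 1221 / 9 ≈ 135.7 → 136

N ≈ 136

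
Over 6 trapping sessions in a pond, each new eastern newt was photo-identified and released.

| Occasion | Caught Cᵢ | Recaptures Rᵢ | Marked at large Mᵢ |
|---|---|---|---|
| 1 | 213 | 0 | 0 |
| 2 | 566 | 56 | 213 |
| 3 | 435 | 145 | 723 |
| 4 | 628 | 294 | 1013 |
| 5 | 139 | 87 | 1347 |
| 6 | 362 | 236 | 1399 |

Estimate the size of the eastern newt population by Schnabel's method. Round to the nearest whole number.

Σ MᵢCᵢ = 0·213 + 213·566 + 723·435 + 1013·628 + 1347·139 + 1399·362 = 0 + 120558 + 314505 + 636164 + 187233 + 506438 = 1764898
Σ Rᵢ = 0 + 56 + 145 + 294 + 87 + 236 = 818
N̂ = 1764898 / 818 ≈ 2157.6 → 2158

N ≈ 2158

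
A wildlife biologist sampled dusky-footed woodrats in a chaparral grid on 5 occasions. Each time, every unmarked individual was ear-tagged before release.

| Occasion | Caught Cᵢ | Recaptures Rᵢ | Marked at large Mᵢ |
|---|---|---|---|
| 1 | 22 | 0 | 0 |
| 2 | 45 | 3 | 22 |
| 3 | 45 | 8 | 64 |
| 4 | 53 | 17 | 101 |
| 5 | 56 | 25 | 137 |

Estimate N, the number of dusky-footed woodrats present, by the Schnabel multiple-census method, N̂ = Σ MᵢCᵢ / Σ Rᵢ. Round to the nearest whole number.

Σ MᵢCᵢ = 0·22 + 22·45 + 64·45 + 101·53 + 137·56 = 0 + 990 + 2880 + 5353 + 7672 = 16895
Σ Rᵢ = 0 + 3 + 8 + 17 + 25 = 53
N̂ = 16895 / 53 ≈ 318.8 → 319

N ≈ 319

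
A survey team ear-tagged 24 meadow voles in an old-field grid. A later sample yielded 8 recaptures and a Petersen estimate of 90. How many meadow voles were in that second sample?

C = 30

From N = M·C/R: C = N·R / M = 90·8 / 24 = 720 / 24 = 30.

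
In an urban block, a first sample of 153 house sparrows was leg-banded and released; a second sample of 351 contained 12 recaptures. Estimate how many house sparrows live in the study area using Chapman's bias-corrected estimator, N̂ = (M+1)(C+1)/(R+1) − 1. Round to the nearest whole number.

N ≈ 4169

N̂ = (153+1)(351+1)/(12+1) − 1 = 154·352/13 − 1
= 54208/13 − 1 ≈ 4169.8 − 1 ≈ 4168.8 → 4169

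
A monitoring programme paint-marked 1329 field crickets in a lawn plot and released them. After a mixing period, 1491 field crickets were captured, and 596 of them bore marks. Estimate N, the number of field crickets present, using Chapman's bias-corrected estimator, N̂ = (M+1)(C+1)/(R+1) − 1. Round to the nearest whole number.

N̂ = (1329+1)(1491+1)/(596+1) − 1 = 1330·1492/597 − 1
= 1984360/597 − 1 ≈ 3323.9 − 1 ≈ 3322.9 → 3323

N ≈ 3323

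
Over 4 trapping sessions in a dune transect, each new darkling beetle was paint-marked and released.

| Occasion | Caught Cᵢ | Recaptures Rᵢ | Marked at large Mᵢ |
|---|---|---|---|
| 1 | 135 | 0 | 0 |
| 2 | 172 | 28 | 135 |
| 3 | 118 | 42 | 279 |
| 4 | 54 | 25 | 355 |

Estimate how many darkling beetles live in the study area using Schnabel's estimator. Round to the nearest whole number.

N ≈ 793

Σ MᵢCᵢ = 0·135 + 135·172 + 279·118 + 355·54 = 0 + 23220 + 32922 + 19170 = 75312
Σ Rᵢ = 0 + 28 + 42 + 25 = 95
N̂ = 75312 / 95 ≈ 792.8 → 793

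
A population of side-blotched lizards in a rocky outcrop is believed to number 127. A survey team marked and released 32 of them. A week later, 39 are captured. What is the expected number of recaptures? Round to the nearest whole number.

expected recaptures ≈ 10

Expected recaptures E[R] = M·C / N.
E[R] = 32 × 39 / 127 = 1248 / 127 ≈ 9.8 → 10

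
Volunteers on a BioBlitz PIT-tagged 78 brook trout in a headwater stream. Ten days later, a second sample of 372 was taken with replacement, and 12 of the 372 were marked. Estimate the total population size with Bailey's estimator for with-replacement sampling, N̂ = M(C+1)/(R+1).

N = 2238

N̂ = 78·(372+1)/(12+1) = 78·373/13 = 29094/13 = 2238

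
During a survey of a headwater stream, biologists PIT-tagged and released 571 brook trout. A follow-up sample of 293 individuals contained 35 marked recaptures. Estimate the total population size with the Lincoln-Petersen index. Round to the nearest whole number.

N = (571 × 293) / 35 = 167303 / 35 ≈ 4780.1 → 4780

N ≈ 4780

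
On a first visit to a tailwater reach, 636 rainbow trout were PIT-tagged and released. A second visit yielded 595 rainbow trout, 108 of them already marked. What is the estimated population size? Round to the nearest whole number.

If marked individuals mix randomly, R/C ≈ M/N, giving N ≈ M·C/R.
N = (636 × 595) / 108 = 378420 / 108 ≈ 3503.9 → 3504

N ≈ 3504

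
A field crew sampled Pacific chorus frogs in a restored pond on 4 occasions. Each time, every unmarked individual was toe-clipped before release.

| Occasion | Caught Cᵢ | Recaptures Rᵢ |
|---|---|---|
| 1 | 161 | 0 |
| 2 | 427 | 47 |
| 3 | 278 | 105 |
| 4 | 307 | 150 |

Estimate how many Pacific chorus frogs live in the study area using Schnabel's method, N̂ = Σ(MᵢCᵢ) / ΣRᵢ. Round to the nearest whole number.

N ≈ 1451

Marked at large before each occasion: Mᵢ = Σⱼ<ᵢ (Cⱼ − Rⱼ) → M1=0, M2=161, M3=541, M4=714
Σ MᵢCᵢ = 0·161 + 161·427 + 541·278 + 714·307 = 0 + 68747 + 150398 + 219198 = 438343
Σ Rᵢ = 0 + 47 + 105 + 150 = 302
N̂ = 438343 / 302 ≈ 1451.47 → 1451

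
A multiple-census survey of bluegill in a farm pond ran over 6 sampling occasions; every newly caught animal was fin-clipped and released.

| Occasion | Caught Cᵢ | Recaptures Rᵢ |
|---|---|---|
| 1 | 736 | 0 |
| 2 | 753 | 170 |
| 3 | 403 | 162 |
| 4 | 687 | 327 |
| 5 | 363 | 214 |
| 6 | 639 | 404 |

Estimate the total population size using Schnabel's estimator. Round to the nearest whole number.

Marked at large before each occasion: Mᵢ = Σⱼ<ᵢ (Cⱼ − Rⱼ) → M1=0, M2=736, M3=1319, M4=1560, M5=1920, M6=2069
Σ MᵢCᵢ = 0·736 + 736·753 + 1319·403 + 1560·687 + 1920·363 + 2069·639 = 0 + 554208 + 531557 + 1071720 + 696960 + 1322091 = 4176536
Σ Rᵢ = 0 + 170 + 162 + 327 + 214 + 404 = 1277
N̂ = 4176536 / 1277 ≈ 3270.6 → 3271

N ≈ 3271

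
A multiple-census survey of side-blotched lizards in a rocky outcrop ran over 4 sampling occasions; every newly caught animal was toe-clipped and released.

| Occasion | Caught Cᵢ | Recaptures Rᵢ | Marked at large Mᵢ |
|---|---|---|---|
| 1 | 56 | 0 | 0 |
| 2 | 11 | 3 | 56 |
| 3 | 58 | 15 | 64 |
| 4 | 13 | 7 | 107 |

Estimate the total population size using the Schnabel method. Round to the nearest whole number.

N ≈ 229

Σ MᵢCᵢ = 0·56 + 56·11 + 64·58 + 107·13 = 0 + 616 + 3712 + 1391 = 5719
Σ Rᵢ = 0 + 3 + 15 + 7 = 25
N̂ = 5719 / 25 ≈ 228.8 → 229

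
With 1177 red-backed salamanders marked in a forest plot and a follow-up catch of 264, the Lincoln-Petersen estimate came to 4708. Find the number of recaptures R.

From N = M·C/R: R = M·C / N = 1177·264 / 4708 = 310728 / 4708 = 66.

R = 66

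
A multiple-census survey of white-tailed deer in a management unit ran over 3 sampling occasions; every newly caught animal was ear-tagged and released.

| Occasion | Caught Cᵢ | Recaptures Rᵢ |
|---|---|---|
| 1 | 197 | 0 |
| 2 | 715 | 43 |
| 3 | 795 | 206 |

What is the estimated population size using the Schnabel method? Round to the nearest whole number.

Marked at large before each occasion: Mᵢ = Σⱼ<ᵢ (Cⱼ − Rⱼ) → M1=0, M2=197, M3=869
Σ MᵢCᵢ = 0·197 + 197·715 + 869·795 = 0 + 140855 + 690855 = 831710
Σ Rᵢ = 0 + 43 + 206 = 249
N̂ = 831710 / 249 ≈ 3340.2 → 3340

N ≈ 3340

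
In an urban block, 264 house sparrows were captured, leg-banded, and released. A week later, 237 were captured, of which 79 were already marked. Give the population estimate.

N = (264 × 237) / 79 = 62568 / 79 = 792

N = 792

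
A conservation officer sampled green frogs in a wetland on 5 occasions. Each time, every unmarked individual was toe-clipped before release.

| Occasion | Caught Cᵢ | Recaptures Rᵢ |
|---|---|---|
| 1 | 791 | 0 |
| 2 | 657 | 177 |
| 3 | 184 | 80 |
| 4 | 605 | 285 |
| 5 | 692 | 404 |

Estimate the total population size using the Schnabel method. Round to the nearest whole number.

N ≈ 2916

Marked at large before each occasion: Mᵢ = Σⱼ<ᵢ (Cⱼ − Rⱼ) → M1=0, M2=791, M3=1271, M4=1375, M5=1695
Σ MᵢCᵢ = 0·791 + 791·657 + 1271·184 + 1375·605 + 1695·692 = 0 + 519687 + 233864 + 831875 + 1172940 = 2758366
Σ Rᵢ = 0 + 177 + 80 + 285 + 404 = 946
N̂ = 2758366 / 946 ≈ 2915.8 → 2916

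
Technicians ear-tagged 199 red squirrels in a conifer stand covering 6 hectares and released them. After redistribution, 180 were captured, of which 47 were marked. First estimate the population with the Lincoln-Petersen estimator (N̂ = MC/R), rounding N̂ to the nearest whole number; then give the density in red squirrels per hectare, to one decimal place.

N̂ = 199·180/47 = 35820/47 ≈ 762.1 → 762
Density = N̂ / area = 762 / 6 = 127.0 per hectare

density ≈ 127.0 red squirrels per hectare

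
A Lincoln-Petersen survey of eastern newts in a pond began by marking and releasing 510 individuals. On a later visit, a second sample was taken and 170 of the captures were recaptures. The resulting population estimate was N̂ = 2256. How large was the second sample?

C = 752

From N = M·C/R: C = N·R / M = 2256·170 / 510 = 383520 / 510 = 752.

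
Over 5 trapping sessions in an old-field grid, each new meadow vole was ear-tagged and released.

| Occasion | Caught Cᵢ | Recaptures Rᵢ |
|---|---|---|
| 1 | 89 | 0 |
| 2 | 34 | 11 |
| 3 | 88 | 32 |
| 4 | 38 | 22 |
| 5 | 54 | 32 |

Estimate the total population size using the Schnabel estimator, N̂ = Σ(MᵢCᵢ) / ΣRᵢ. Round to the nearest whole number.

N ≈ 301

Marked at large before each occasion: Mᵢ = Σⱼ<ᵢ (Cⱼ − Rⱼ) → M1=0, M2=89, M3=112, M4=168, M5=184
Σ MᵢCᵢ = 0·89 + 89·34 + 112·88 + 168·38 + 184·54 = 0 + 3026 + 9856 + 6384 + 9936 = 29202
Σ Rᵢ = 0 + 11 + 32 + 22 + 32 = 97
N̂ = 29202 / 97 ≈ 301.1 → 301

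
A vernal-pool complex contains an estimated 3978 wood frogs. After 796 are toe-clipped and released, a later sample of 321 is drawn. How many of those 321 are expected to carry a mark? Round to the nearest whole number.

expected recaptures ≈ 64

The marked fraction of the population is 796/3978, so in a sample of 321 expect C·(M/N) marked.
E[R] = 796 × 321 / 3978 = 255516 / 3978 ≈ 64.2 → 64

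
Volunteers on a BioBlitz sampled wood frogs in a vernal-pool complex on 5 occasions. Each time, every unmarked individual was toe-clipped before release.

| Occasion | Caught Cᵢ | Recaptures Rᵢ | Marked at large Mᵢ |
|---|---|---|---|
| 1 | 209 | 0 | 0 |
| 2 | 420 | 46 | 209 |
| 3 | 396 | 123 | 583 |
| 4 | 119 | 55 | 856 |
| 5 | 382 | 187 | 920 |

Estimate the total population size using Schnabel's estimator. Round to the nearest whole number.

Σ MᵢCᵢ = 0·209 + 209·420 + 583·396 + 856·119 + 920·382 = 0 + 87780 + 230868 + 101864 + 351440 = 771952
Σ Rᵢ = 0 + 46 + 123 + 55 + 187 = 411
N̂ = 771952 / 411 ≈ 1878.2 → 1878

N ≈ 1878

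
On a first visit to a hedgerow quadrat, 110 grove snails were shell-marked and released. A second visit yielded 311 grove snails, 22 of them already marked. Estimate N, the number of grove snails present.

N = 1555

The marked fraction in the recapture sample should equal the marked fraction in the population: 22/311 = 110/N.
N = (110 × 311) / 22 = 34210 / 22 = 1555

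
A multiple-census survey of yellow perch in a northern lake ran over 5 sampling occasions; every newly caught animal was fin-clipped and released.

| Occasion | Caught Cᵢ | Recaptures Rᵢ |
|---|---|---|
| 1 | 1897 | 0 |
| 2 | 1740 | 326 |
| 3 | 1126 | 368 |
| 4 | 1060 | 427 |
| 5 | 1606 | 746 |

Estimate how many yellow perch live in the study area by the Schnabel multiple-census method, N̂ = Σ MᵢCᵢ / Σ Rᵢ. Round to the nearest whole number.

Marked at large before each occasion: Mᵢ = Σⱼ<ᵢ (Cⱼ − Rⱼ) → M1=0, M2=1897, M3=3311, M4=4069, M5=4702
Σ MᵢCᵢ = 0·1897 + 1897·1740 + 3311·1126 + 4069·1060 + 4702·1606 = 0 + 3300780 + 3728186 + 4313140 + 7551412 = 18893518
Σ Rᵢ = 0 + 326 + 368 + 427 + 746 = 1867
N̂ = 18893518 / 1867 ≈ 10119.7 → 10120

N ≈ 10,120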